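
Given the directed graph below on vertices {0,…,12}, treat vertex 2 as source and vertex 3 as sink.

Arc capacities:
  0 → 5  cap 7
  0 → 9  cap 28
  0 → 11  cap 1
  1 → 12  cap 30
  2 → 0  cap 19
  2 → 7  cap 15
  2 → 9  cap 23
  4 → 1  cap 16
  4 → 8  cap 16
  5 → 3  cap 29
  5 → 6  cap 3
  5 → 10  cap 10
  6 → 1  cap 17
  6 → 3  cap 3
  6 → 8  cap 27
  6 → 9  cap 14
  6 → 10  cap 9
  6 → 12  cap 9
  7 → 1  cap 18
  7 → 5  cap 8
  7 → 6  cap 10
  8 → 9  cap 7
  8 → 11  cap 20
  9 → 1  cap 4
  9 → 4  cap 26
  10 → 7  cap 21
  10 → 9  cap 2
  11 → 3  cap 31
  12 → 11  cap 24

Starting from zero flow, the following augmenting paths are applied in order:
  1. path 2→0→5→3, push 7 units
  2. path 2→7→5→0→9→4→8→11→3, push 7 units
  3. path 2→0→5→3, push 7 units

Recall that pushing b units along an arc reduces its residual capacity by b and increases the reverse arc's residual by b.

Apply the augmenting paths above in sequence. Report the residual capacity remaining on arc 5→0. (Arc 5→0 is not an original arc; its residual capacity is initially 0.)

Residual capacity of (5,0): 7

after path 1 (2→0→5→3, push 7): res(5,0)=7
after path 2 (2→7→5→0→9→4→8→11→3, push 7): res(5,0)=0
after path 3 (2→0→5→3, push 7): res(5,0)=7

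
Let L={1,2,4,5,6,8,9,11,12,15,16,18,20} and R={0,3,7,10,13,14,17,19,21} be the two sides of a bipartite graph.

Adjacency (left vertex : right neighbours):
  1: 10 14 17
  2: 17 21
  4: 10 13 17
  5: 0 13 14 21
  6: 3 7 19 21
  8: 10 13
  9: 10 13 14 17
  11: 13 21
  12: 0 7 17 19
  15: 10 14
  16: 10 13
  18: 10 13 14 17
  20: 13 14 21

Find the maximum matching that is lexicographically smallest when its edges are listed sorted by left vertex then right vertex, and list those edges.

|M| = 8 (so the lex-smallest maximum matching has 8 edges)
process left vertices in ascending order; for each, take the smallest-labelled available neighbour that still permits 8 edges overall, or leave it unmatched if none does
lex-smallest matching: {1-10, 2-17, 4-13, 5-0, 6-3, 9-14, 11-21, 12-7}

Lex-smallest maximum matching: {(1,10), (2,17), (4,13), (5,0), (6,3), (9,14), (11,21), (12,7)}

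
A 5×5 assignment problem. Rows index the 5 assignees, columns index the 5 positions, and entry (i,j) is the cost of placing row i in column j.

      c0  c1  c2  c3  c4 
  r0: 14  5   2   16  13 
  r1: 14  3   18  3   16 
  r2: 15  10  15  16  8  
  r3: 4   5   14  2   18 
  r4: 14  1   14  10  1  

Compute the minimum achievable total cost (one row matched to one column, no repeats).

optimal assignment: row0→col2 (cost 2), row1→col3 (cost 3), row2→col4 (cost 8), row3→col0 (cost 4), row4→col1 (cost 1)
total = 2 + 3 + 8 + 4 + 1 = 18

Minimum assignment cost: 18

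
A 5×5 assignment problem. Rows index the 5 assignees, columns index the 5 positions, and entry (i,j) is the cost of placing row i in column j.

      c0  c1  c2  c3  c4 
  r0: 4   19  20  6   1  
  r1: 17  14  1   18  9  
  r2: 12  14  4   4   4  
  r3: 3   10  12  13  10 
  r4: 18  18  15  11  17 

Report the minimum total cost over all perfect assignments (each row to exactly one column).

Minimum assignment cost: 27

optimal assignment: row0→col4 (cost 1), row1→col2 (cost 1), row2→col3 (cost 4), row3→col0 (cost 3), row4→col1 (cost 18)
total = 1 + 1 + 4 + 3 + 18 = 27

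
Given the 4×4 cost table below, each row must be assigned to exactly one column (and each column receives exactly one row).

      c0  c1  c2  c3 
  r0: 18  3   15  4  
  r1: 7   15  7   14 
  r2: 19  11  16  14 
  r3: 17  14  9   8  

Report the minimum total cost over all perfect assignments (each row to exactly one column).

optimal assignment: row0→col3 (cost 4), row1→col0 (cost 7), row2→col1 (cost 11), row3→col2 (cost 9)
total = 4 + 7 + 11 + 9 = 31

Minimum assignment cost: 31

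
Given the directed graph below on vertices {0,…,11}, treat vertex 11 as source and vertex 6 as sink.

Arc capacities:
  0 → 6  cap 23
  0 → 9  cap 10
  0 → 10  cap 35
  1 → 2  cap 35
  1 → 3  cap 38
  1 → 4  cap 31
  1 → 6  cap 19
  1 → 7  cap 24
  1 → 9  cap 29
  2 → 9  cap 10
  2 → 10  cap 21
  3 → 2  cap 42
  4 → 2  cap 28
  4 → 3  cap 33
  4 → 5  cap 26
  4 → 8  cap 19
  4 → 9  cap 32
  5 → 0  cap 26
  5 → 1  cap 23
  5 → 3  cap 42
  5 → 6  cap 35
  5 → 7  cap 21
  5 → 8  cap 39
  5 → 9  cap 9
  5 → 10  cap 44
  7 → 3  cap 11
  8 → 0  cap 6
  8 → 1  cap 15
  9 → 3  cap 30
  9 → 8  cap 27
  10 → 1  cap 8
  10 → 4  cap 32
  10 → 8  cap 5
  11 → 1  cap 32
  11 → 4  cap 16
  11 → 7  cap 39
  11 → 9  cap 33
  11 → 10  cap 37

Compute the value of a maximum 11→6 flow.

Maximum flow value: 51

augment #1: 11→1→6 bottleneck 19, total now 19
augment #2: 11→4→5→6 bottleneck 16, total now 35
augment #3: 11→1→4→5→6 bottleneck 10, total now 45
augment #4: 11→9→8→0→6 bottleneck 6, total now 51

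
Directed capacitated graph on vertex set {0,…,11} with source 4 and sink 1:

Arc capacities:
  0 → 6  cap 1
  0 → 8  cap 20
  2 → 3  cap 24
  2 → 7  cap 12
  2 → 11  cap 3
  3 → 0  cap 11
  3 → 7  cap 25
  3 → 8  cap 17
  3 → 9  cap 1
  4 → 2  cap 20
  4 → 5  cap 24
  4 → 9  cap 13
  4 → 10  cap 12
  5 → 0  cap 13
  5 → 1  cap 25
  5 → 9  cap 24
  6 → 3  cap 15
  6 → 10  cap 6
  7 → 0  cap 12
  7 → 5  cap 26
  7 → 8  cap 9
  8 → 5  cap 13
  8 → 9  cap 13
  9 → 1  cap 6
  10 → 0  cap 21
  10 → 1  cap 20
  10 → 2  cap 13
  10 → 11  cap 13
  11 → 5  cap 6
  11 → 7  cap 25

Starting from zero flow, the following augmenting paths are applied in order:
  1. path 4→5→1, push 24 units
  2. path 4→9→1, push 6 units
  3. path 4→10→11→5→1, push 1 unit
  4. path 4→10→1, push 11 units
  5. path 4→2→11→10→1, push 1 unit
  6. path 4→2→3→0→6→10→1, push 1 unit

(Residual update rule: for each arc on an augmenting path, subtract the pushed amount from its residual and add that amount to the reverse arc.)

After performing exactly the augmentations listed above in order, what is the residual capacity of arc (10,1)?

Residual capacity of (10,1): 7

after path 1 (4→5→1, push 24): res(10,1)=20
after path 2 (4→9→1, push 6): res(10,1)=20
after path 3 (4→10→11→5→1, push 1): res(10,1)=20
after path 4 (4→10→1, push 11): res(10,1)=9
after path 5 (4→2→11→10→1, push 1): res(10,1)=8
after path 6 (4→2→3→0→6→10→1, push 1): res(10,1)=7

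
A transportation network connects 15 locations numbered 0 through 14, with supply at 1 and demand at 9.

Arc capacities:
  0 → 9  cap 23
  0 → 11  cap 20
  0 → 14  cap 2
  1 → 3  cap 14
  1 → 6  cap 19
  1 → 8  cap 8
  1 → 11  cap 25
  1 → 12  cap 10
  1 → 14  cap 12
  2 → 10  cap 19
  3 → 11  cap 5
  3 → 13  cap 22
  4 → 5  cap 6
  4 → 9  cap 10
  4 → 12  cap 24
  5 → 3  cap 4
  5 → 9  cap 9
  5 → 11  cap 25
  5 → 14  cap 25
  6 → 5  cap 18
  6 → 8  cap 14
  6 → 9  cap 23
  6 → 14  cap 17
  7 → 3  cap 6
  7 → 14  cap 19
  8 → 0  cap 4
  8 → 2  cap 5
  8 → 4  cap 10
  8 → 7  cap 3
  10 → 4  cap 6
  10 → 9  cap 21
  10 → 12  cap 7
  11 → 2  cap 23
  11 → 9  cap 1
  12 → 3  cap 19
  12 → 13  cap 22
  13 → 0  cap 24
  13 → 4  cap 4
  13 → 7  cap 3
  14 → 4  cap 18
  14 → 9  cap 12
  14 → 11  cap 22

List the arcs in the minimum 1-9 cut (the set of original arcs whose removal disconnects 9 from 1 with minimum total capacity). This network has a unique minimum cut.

Min-cut arcs: {(1,3), (1,6), (1,8), (1,12), (1,14), (2,10), (11,9)} (total capacity 83)

augment #1: 1→6→9 push 19
augment #2: 1→11→9 push 1
augment #3: 1→14→9 push 12
augment #4: 1→8→0→9 push 4
augment #5: 1→8→4→9 push 4
augment #6: 1→3→13→0→9 push 14
augment #7: 1→11→2→10→9 push 19
augment #8: 1→12→13→0→9 push 5
augment #9: 1→12→13→4→9 push 4
augment #10: 1→12→13→0→8→4→9 push 1
max flow = 83; residual-reachable set from 1 gives S-side
cut edges (S→T): {(1,3), (1,6), (1,8), (1,12), (1,14), (2,10), (11,9)} total cap 83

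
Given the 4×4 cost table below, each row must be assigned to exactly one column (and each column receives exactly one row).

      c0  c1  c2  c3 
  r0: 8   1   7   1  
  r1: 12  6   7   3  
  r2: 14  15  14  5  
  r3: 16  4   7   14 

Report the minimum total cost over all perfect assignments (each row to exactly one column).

Minimum assignment cost: 24

optimal assignment: row0→col0 (cost 8), row1→col2 (cost 7), row2→col3 (cost 5), row3→col1 (cost 4)
total = 8 + 7 + 5 + 4 = 24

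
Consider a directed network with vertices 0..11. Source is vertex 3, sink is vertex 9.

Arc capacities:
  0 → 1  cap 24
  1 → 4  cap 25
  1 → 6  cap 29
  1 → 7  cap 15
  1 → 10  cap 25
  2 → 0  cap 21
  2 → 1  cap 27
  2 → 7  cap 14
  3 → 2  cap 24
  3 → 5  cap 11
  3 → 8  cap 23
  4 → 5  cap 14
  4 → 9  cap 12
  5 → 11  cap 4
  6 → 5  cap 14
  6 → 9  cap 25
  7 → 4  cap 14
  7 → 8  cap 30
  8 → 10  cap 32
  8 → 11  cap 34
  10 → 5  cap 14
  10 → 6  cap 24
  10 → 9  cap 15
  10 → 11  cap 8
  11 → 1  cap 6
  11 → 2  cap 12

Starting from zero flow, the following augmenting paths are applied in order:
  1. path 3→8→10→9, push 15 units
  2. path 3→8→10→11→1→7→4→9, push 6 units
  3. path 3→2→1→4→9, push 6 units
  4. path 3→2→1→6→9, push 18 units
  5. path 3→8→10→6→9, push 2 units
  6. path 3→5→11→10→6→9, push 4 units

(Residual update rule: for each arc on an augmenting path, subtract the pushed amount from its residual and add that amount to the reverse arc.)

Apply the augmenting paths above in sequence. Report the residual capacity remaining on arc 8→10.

Residual capacity of (8,10): 9

after path 1 (3→8→10→9, push 15): res(8,10)=17
after path 2 (3→8→10→11→1→7→4→9, push 6): res(8,10)=11
after path 3 (3→2→1→4→9, push 6): res(8,10)=11
after path 4 (3→2→1→6→9, push 18): res(8,10)=11
after path 5 (3→8→10→6→9, push 2): res(8,10)=9
after path 6 (3→5→11→10→6→9, push 4): res(8,10)=9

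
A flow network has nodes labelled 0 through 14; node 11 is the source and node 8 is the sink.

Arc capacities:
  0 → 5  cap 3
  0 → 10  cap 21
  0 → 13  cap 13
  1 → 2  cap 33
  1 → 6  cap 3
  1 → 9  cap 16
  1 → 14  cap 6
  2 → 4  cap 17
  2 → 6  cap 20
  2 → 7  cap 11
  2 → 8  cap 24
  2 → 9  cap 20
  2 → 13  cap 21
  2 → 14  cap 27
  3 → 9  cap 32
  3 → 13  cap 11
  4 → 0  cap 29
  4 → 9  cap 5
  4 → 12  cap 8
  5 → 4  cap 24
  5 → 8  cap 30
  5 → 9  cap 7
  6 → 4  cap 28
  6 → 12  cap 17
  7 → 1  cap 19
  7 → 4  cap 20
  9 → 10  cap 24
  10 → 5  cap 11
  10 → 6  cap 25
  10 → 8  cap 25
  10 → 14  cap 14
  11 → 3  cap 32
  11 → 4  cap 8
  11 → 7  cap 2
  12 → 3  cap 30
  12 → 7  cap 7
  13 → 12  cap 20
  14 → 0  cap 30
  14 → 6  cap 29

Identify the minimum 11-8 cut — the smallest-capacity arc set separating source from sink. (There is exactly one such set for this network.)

Min-cut arcs: {(9,10), (11,4), (11,7), (12,7)} (total capacity 41)

augment #1: 11→3→9→10→8 push 24
augment #2: 11→4→0→5→8 push 3
augment #3: 11→4→0→10→8 push 1
augment #4: 11→7→1→2→8 push 2
augment #5: 11→4→0→10→5→8 push 4
augment #6: 11→3→13→12→7→1→2→8 push 7
max flow = 41; residual-reachable set from 11 gives S-side
cut edges (S→T): {(9,10), (11,4), (11,7), (12,7)} total cap 41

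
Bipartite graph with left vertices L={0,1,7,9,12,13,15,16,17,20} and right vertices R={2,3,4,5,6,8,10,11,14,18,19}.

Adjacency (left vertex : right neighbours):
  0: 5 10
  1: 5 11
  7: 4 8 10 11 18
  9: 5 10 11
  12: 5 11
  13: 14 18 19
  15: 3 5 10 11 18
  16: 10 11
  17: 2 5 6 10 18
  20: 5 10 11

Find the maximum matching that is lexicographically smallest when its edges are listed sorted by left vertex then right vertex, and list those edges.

Lex-smallest maximum matching: {(0,5), (1,11), (7,4), (9,10), (13,14), (15,3), (17,2)}

|M| = 7 (so the lex-smallest maximum matching has 7 edges)
process left vertices in ascending order; for each, take the smallest-labelled available neighbour that still permits 7 edges overall, or leave it unmatched if none does
lex-smallest matching: {0-5, 1-11, 7-4, 9-10, 13-14, 15-3, 17-2}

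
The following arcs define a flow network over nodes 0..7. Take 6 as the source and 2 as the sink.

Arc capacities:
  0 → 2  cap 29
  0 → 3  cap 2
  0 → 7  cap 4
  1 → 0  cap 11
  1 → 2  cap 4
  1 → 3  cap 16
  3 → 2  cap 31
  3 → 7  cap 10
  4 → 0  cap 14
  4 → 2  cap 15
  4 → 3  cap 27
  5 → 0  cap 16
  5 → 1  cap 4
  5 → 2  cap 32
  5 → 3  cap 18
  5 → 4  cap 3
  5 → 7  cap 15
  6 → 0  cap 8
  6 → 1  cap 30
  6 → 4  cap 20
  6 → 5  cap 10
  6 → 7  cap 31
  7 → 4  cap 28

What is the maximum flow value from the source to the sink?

augment #1: 6→0→2 bottleneck 8, total now 8
augment #2: 6→1→2 bottleneck 4, total now 12
augment #3: 6→4→2 bottleneck 15, total now 27
augment #4: 6→5→2 bottleneck 10, total now 37
augment #5: 6→1→0→2 bottleneck 11, total now 48
augment #6: 6→1→3→2 bottleneck 15, total now 63
augment #7: 6→4→0→2 bottleneck 5, total now 68
augment #8: 6→7→4→0→2 bottleneck 5, total now 73
augment #9: 6→7→4→3→2 bottleneck 16, total now 89

Maximum flow value: 89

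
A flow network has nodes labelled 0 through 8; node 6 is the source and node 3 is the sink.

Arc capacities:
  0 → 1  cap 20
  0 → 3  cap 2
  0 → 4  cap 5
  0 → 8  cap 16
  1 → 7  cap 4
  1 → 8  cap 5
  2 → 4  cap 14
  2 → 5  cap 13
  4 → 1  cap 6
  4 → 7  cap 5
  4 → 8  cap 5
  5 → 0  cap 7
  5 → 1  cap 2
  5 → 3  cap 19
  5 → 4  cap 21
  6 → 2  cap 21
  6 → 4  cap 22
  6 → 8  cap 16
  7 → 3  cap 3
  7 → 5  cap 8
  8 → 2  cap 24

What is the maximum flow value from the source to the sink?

augment #1: 6→2→5→3 bottleneck 13, total now 13
augment #2: 6→4→7→3 bottleneck 3, total now 16
augment #3: 6→4→7→5→3 bottleneck 2, total now 18
augment #4: 6→4→1→7→5→3 bottleneck 4, total now 22

Maximum flow value: 22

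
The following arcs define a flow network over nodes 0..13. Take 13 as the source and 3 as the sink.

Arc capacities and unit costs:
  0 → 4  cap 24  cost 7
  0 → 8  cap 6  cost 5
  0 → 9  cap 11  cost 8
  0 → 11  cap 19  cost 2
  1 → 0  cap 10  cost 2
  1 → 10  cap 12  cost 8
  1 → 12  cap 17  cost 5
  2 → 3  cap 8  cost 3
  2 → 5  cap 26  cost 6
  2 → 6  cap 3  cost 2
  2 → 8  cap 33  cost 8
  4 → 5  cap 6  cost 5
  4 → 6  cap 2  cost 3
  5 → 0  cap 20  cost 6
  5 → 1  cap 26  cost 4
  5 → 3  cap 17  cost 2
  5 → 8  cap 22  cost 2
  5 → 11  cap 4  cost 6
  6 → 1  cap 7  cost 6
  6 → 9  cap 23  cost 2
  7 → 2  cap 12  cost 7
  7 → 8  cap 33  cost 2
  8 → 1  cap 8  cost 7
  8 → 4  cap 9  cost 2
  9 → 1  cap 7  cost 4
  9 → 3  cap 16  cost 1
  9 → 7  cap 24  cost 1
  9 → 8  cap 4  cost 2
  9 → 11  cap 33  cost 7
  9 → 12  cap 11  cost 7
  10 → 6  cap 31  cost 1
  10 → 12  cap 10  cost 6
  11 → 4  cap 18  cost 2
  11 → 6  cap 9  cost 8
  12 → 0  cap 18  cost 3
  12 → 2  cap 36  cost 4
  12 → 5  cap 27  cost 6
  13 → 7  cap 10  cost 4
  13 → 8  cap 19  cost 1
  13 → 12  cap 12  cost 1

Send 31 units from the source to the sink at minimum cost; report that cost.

shortest-cost path #1: 13→12→2→3 push 8 @ unit cost 8 (adds 64)
shortest-cost path #2: 13→12→5→3 push 4 @ unit cost 9 (adds 36)
shortest-cost path #3: 13→8→4→6→9→3 push 2 @ unit cost 9 (adds 18)
shortest-cost path #4: 13→8→4→5→3 push 6 @ unit cost 10 (adds 60)
shortest-cost path #5: 13→7→2→12→5→3 push 7 @ unit cost 15 (adds 105)
shortest-cost path #6: 13→7→2→6→9→3 push 3 @ unit cost 16 (adds 48)
shortest-cost path #7: 13→8→1→0→9→3 push 1 @ unit cost 19 (adds 19)
total cost = 350

Minimum cost for 31 units: 350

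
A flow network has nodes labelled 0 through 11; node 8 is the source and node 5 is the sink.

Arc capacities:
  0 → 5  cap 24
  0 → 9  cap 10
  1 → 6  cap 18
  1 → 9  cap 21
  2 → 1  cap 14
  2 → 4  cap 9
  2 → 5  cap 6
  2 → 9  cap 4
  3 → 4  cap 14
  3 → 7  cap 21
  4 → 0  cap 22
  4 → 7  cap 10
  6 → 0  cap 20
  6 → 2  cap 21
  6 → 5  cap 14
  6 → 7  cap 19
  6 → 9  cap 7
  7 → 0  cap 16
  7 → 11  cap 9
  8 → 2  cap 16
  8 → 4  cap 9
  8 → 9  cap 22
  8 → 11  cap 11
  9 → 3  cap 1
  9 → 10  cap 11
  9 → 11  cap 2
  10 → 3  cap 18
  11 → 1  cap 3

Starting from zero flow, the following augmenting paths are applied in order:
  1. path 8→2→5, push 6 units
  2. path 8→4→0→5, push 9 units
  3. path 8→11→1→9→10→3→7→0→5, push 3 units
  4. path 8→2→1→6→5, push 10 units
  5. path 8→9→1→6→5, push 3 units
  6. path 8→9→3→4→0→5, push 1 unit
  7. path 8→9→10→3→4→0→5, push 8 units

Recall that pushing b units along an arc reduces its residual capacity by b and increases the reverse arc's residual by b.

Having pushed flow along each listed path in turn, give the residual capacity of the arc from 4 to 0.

after path 1 (8→2→5, push 6): res(4,0)=22
after path 2 (8→4→0→5, push 9): res(4,0)=13
after path 3 (8→11→1→9→10→3→7→0→5, push 3): res(4,0)=13
after path 4 (8→2→1→6→5, push 10): res(4,0)=13
after path 5 (8→9→1→6→5, push 3): res(4,0)=13
after path 6 (8→9→3→4→0→5, push 1): res(4,0)=12
after path 7 (8→9→10→3→4→0→5, push 8): res(4,0)=4

Residual capacity of (4,0): 4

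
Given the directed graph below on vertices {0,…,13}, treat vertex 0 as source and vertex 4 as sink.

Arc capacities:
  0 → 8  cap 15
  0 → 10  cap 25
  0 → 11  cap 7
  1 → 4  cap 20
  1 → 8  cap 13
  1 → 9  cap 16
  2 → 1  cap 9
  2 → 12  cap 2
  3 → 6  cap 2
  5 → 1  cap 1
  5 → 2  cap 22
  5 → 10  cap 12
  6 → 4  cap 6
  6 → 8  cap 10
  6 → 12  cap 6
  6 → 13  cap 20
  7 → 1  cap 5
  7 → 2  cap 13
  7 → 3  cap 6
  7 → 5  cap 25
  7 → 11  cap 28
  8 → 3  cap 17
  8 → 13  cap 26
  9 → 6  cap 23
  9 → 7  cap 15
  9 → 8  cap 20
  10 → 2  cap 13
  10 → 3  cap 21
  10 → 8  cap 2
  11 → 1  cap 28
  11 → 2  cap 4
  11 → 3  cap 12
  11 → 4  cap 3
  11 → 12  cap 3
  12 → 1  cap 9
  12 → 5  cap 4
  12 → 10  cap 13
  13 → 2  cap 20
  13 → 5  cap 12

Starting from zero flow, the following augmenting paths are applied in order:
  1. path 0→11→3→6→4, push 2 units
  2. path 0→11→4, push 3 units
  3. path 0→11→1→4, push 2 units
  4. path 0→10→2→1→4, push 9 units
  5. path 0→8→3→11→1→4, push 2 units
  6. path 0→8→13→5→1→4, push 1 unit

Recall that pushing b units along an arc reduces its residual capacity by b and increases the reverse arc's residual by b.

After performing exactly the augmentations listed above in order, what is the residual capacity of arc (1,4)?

after path 1 (0→11→3→6→4, push 2): res(1,4)=20
after path 2 (0→11→4, push 3): res(1,4)=20
after path 3 (0→11→1→4, push 2): res(1,4)=18
after path 4 (0→10→2→1→4, push 9): res(1,4)=9
after path 5 (0→8→3→11→1→4, push 2): res(1,4)=7
after path 6 (0→8→13→5→1→4, push 1): res(1,4)=6

Residual capacity of (1,4): 6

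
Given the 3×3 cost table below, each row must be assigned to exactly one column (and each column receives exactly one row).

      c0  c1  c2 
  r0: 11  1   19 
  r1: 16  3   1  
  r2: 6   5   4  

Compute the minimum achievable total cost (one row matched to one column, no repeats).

Minimum assignment cost: 8

optimal assignment: row0→col1 (cost 1), row1→col2 (cost 1), row2→col0 (cost 6)
total = 1 + 1 + 6 = 8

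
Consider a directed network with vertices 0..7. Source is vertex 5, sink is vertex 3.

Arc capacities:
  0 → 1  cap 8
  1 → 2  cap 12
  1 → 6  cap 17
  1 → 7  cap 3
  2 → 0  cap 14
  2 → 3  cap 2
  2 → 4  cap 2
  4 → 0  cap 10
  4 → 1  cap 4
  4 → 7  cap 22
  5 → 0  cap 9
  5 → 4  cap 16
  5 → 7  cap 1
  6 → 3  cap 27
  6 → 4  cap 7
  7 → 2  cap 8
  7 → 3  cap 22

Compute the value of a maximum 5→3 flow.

Maximum flow value: 25

augment #1: 5→7→3 bottleneck 1, total now 1
augment #2: 5→4→7→3 bottleneck 16, total now 17
augment #3: 5→0→1→2→3 bottleneck 2, total now 19
augment #4: 5→0→1→6→3 bottleneck 6, total now 25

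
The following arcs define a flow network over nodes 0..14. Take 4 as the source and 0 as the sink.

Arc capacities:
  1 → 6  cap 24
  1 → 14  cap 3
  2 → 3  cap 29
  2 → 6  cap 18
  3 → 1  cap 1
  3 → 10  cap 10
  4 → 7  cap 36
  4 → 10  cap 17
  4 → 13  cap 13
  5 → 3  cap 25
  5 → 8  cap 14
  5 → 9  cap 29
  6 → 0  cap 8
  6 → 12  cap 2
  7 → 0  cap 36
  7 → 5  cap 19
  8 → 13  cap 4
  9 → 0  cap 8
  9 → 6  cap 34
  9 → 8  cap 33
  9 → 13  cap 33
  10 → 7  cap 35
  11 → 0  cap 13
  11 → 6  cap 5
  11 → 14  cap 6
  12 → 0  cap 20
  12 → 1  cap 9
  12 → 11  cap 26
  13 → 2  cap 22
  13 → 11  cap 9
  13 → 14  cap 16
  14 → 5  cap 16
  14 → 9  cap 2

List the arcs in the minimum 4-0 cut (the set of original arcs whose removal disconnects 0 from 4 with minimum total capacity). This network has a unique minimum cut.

augment #1: 4→7→0 push 36
augment #2: 4→13→11→0 push 9
augment #3: 4→13→2→6→0 push 4
augment #4: 4→10→7→5→9→0 push 8
augment #5: 4→10→7→5→9→6→0 push 4
augment #6: 4→10→7→5→9→6→12→0 push 2
max flow = 63; residual-reachable set from 4 gives S-side
cut edges (S→T): {(6,0), (6,12), (7,0), (9,0), (13,11)} total cap 63

Min-cut arcs: {(6,0), (6,12), (7,0), (9,0), (13,11)} (total capacity 63)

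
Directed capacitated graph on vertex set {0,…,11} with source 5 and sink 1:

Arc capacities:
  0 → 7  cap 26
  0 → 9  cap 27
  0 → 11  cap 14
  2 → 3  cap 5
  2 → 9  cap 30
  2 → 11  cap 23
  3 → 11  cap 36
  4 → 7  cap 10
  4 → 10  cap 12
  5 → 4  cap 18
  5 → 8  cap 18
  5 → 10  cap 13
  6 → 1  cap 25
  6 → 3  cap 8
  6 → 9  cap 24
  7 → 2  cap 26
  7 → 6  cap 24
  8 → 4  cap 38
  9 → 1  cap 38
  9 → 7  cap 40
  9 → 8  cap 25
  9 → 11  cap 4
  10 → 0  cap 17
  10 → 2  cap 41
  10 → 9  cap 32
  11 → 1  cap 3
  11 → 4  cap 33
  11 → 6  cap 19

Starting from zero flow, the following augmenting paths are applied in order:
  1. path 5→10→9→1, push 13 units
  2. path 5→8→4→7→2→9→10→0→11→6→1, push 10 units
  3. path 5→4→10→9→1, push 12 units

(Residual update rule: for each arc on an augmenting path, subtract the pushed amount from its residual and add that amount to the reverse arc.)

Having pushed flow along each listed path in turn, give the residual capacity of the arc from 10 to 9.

after path 1 (5→10→9→1, push 13): res(10,9)=19
after path 2 (5→8→4→7→2→9→10→0→11→6→1, push 10): res(10,9)=29
after path 3 (5→4→10→9→1, push 12): res(10,9)=17

Residual capacity of (10,9): 17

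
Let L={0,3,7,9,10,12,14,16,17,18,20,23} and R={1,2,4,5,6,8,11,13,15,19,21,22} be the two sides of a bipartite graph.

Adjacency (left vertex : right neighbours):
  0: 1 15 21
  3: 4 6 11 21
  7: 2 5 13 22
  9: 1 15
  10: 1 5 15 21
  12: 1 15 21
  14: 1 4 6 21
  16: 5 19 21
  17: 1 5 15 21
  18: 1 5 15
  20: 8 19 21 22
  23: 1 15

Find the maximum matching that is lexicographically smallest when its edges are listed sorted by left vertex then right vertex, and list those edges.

Lex-smallest maximum matching: {(0,1), (3,4), (7,2), (9,15), (10,5), (12,21), (14,6), (16,19), (20,8)}

|M| = 9 (so the lex-smallest maximum matching has 9 edges)
process left vertices in ascending order; for each, take the smallest-labelled available neighbour that still permits 9 edges overall, or leave it unmatched if none does
lex-smallest matching: {0-1, 3-4, 7-2, 9-15, 10-5, 12-21, 14-6, 16-19, 20-8}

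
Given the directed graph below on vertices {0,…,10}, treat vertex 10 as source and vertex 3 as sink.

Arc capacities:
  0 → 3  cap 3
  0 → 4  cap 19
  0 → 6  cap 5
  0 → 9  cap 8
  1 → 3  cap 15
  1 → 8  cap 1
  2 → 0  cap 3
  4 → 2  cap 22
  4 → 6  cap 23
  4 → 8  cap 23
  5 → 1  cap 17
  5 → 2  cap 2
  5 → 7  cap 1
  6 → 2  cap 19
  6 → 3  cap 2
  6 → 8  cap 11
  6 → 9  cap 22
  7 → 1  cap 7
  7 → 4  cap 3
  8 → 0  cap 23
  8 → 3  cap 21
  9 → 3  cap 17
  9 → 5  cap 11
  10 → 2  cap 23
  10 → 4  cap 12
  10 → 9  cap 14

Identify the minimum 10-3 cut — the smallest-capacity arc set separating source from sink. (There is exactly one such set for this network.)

Min-cut arcs: {(2,0), (10,4), (10,9)} (total capacity 29)

augment #1: 10→9→3 push 14
augment #2: 10→2→0→3 push 3
augment #3: 10→4→6→3 push 2
augment #4: 10→4→8→3 push 10
max flow = 29; residual-reachable set from 10 gives S-side
cut edges (S→T): {(2,0), (10,4), (10,9)} total cap 29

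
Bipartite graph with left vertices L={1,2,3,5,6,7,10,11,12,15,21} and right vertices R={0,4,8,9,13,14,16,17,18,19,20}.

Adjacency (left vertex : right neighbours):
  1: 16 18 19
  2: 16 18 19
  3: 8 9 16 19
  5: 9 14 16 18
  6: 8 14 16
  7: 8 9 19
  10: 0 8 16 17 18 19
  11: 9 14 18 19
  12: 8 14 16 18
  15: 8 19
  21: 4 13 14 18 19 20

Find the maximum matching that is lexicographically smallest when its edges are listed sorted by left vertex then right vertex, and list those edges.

|M| = 8 (so the lex-smallest maximum matching has 8 edges)
process left vertices in ascending order; for each, take the smallest-labelled available neighbour that still permits 8 edges overall, or leave it unmatched if none does
lex-smallest matching: {1-16, 2-18, 3-8, 5-9, 6-14, 7-19, 10-0, 21-4}

Lex-smallest maximum matching: {(1,16), (2,18), (3,8), (5,9), (6,14), (7,19), (10,0), (21,4)}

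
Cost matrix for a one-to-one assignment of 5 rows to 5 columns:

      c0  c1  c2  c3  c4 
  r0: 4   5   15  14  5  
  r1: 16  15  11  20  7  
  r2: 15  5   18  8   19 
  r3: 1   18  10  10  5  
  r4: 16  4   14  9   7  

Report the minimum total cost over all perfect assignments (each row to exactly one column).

Minimum assignment cost: 29

optimal assignment: row0→col4 (cost 5), row1→col2 (cost 11), row2→col3 (cost 8), row3→col0 (cost 1), row4→col1 (cost 4)
total = 5 + 11 + 8 + 1 + 4 = 29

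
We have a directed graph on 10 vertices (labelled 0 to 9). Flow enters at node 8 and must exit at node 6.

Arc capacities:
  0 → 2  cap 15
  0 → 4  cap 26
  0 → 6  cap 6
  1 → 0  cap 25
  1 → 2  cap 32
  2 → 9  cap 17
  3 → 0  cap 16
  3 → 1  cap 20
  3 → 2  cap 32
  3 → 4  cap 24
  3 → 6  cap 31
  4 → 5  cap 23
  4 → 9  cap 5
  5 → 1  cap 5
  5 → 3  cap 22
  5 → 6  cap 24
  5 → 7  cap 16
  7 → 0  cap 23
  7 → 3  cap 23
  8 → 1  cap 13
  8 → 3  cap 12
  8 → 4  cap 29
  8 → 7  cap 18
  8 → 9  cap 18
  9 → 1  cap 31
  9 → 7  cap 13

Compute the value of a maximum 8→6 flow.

augment #1: 8→3→6 bottleneck 12, total now 12
augment #2: 8→1→0→6 bottleneck 6, total now 18
augment #3: 8→4→5→6 bottleneck 23, total now 41
augment #4: 8→7→3→6 bottleneck 18, total now 59
augment #5: 8→9→7→3→6 bottleneck 1, total now 60

Maximum flow value: 60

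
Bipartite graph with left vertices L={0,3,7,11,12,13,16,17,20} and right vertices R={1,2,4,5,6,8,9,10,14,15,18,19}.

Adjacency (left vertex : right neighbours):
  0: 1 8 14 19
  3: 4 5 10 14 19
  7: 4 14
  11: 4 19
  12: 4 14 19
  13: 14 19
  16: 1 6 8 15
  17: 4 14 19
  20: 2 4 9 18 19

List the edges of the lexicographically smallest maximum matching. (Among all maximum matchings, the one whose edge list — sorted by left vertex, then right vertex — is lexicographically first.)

|M| = 7 (so the lex-smallest maximum matching has 7 edges)
process left vertices in ascending order; for each, take the smallest-labelled available neighbour that still permits 7 edges overall, or leave it unmatched if none does
lex-smallest matching: {0-1, 3-5, 7-4, 11-19, 12-14, 16-6, 20-2}

Lex-smallest maximum matching: {(0,1), (3,5), (7,4), (11,19), (12,14), (16,6), (20,2)}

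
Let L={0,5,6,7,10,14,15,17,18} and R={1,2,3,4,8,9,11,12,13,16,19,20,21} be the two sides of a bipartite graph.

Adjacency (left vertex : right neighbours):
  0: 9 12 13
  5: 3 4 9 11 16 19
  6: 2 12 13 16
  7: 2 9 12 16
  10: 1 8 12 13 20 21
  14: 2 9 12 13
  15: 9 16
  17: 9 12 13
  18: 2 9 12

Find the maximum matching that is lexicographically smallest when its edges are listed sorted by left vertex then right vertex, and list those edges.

Lex-smallest maximum matching: {(0,9), (5,3), (6,2), (7,12), (10,1), (14,13), (15,16)}

|M| = 7 (so the lex-smallest maximum matching has 7 edges)
process left vertices in ascending order; for each, take the smallest-labelled available neighbour that still permits 7 edges overall, or leave it unmatched if none does
lex-smallest matching: {0-9, 5-3, 6-2, 7-12, 10-1, 14-13, 15-16}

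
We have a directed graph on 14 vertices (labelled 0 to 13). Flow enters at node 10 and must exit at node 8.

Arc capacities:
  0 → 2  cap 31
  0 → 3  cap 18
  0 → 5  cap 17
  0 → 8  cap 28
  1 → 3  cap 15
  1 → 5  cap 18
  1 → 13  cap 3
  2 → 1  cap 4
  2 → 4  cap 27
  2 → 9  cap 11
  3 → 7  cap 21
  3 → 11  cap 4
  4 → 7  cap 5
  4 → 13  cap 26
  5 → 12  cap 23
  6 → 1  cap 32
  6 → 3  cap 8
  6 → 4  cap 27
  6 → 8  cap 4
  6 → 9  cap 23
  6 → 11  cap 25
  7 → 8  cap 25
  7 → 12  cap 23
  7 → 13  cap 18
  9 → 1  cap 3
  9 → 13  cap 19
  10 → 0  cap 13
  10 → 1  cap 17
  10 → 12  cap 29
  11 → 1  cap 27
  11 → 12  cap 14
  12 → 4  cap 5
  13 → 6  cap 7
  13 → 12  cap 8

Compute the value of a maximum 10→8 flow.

augment #1: 10→0→8 bottleneck 13, total now 13
augment #2: 10→1→3→7→8 bottleneck 15, total now 28
augment #3: 10→1→13→6→8 bottleneck 2, total now 30
augment #4: 10→12→4→7→8 bottleneck 5, total now 35

Maximum flow value: 35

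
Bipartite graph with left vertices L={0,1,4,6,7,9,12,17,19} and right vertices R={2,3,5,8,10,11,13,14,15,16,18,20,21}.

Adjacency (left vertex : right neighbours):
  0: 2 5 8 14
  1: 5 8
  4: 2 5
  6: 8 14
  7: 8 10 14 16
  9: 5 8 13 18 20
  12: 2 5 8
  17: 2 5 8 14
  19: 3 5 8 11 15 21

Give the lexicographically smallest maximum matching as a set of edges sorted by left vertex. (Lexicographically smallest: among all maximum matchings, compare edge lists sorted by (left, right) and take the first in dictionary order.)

|M| = 7 (so the lex-smallest maximum matching has 7 edges)
process left vertices in ascending order; for each, take the smallest-labelled available neighbour that still permits 7 edges overall, or leave it unmatched if none does
lex-smallest matching: {0-2, 1-5, 6-8, 7-10, 9-13, 17-14, 19-3}

Lex-smallest maximum matching: {(0,2), (1,5), (6,8), (7,10), (9,13), (17,14), (19,3)}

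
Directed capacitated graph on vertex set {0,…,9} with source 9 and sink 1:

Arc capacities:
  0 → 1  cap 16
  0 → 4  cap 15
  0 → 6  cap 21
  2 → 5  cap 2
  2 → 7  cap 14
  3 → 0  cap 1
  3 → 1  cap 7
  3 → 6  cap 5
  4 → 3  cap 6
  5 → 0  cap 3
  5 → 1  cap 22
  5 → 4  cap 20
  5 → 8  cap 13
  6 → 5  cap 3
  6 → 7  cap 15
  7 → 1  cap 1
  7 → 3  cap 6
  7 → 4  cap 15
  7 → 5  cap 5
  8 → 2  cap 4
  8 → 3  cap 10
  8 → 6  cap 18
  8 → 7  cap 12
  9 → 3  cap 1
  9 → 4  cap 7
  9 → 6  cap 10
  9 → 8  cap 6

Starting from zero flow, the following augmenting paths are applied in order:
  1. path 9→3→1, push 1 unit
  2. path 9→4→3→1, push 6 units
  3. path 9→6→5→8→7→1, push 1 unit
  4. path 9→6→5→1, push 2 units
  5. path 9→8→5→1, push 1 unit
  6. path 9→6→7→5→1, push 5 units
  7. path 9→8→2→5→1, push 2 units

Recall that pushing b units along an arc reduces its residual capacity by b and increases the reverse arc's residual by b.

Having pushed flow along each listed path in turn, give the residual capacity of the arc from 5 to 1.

after path 1 (9→3→1, push 1): res(5,1)=22
after path 2 (9→4→3→1, push 6): res(5,1)=22
after path 3 (9→6→5→8→7→1, push 1): res(5,1)=22
after path 4 (9→6→5→1, push 2): res(5,1)=20
after path 5 (9→8→5→1, push 1): res(5,1)=19
after path 6 (9→6→7→5→1, push 5): res(5,1)=14
after path 7 (9→8→2→5→1, push 2): res(5,1)=12

Residual capacity of (5,1): 12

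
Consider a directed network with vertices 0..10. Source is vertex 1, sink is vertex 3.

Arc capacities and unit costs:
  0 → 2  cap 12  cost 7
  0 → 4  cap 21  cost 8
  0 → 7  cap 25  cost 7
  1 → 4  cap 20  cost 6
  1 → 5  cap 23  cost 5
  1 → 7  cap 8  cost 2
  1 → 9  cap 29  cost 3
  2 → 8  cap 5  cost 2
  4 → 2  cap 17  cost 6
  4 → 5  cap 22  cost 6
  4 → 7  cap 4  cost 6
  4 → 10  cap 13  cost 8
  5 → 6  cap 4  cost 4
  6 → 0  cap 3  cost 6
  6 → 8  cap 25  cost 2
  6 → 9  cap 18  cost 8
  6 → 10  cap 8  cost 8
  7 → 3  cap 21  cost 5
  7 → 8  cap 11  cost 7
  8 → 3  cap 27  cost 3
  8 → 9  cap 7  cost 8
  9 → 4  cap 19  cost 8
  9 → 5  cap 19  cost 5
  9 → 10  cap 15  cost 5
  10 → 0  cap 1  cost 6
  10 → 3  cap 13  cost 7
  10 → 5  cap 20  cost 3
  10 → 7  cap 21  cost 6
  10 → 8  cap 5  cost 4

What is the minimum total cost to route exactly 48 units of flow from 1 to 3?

shortest-cost path #1: 1→7→3 push 8 @ unit cost 7 (adds 56)
shortest-cost path #2: 1→5→6→8→3 push 4 @ unit cost 14 (adds 56)
shortest-cost path #3: 1→9→10→3 push 13 @ unit cost 15 (adds 195)
shortest-cost path #4: 1→9→10→8→3 push 2 @ unit cost 15 (adds 30)
shortest-cost path #5: 1→4→7→3 push 4 @ unit cost 17 (adds 68)
shortest-cost path #6: 1→4→2→8→3 push 5 @ unit cost 17 (adds 85)
shortest-cost path #7: 1→4→10→8→3 push 3 @ unit cost 21 (adds 63)
shortest-cost path #8: 1→4→10→7→3 push 8 @ unit cost 25 (adds 200)
shortest-cost path #9: 1→9→4→10→7→3 push 1 @ unit cost 30 (adds 30)
total cost = 783

Minimum cost for 48 units: 783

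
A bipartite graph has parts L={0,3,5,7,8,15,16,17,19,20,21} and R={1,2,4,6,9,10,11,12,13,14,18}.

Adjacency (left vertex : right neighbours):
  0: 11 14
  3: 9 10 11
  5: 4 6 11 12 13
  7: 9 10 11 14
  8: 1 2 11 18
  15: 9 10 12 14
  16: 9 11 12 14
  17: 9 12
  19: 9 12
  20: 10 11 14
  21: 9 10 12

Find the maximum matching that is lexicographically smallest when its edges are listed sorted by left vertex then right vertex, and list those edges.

Lex-smallest maximum matching: {(0,11), (3,9), (5,4), (7,10), (8,1), (15,12), (16,14)}

|M| = 7 (so the lex-smallest maximum matching has 7 edges)
process left vertices in ascending order; for each, take the smallest-labelled available neighbour that still permits 7 edges overall, or leave it unmatched if none does
lex-smallest matching: {0-11, 3-9, 5-4, 7-10, 8-1, 15-12, 16-14}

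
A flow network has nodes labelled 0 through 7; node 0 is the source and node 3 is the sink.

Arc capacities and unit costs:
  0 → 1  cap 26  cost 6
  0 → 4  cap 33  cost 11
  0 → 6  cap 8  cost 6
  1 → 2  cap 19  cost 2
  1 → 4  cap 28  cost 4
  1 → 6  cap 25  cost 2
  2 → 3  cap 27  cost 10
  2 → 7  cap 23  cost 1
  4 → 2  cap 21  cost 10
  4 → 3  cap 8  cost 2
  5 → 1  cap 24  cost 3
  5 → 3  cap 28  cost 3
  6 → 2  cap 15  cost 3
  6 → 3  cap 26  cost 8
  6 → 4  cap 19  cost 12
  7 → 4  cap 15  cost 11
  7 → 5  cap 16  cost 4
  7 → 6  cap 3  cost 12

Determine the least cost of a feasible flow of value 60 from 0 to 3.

shortest-cost path #1: 0→1→4→3 push 8 @ unit cost 12 (adds 96)
shortest-cost path #2: 0→6→3 push 8 @ unit cost 14 (adds 112)
shortest-cost path #3: 0→1→6→3 push 18 @ unit cost 16 (adds 288)
shortest-cost path #4: 0→4→1→2→7→5→3 push 8 @ unit cost 17 (adds 136)
shortest-cost path #5: 0→4→2→7→5→3 push 8 @ unit cost 29 (adds 232)
shortest-cost path #6: 0→4→2→3 push 10 @ unit cost 31 (adds 310)
total cost = 1174

Minimum cost for 60 units: 1174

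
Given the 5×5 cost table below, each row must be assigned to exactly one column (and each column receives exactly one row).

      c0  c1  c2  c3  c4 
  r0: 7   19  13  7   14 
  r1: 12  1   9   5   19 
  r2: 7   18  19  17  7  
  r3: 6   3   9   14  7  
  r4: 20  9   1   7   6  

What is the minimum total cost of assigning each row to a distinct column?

Minimum assignment cost: 22

optimal assignment: row0→col3 (cost 7), row1→col1 (cost 1), row2→col4 (cost 7), row3→col0 (cost 6), row4→col2 (cost 1)
total = 7 + 1 + 7 + 6 + 1 = 22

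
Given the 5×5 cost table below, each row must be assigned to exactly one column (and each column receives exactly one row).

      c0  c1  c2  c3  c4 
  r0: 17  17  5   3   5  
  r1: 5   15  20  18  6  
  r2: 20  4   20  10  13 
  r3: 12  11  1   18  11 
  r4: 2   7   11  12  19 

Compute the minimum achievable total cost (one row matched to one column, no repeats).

optimal assignment: row0→col3 (cost 3), row1→col4 (cost 6), row2→col1 (cost 4), row3→col2 (cost 1), row4→col0 (cost 2)
total = 3 + 6 + 4 + 1 + 2 = 16

Minimum assignment cost: 16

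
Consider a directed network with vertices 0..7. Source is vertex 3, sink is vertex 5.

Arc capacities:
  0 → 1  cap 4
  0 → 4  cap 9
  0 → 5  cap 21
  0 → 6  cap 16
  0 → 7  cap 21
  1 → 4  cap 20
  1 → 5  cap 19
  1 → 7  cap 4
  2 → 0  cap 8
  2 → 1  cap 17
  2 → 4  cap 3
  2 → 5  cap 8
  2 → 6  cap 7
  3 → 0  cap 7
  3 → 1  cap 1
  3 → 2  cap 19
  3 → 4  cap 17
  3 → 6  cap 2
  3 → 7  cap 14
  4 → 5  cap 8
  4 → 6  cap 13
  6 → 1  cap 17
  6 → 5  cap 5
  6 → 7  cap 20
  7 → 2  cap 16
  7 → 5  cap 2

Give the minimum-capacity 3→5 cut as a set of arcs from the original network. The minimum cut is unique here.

augment #1: 3→0→5 push 7
augment #2: 3→1→5 push 1
augment #3: 3→2→5 push 8
augment #4: 3→4→5 push 8
augment #5: 3→6→5 push 2
augment #6: 3→7→5 push 2
augment #7: 3→2→0→5 push 8
augment #8: 3→2→1→5 push 3
augment #9: 3→4→6→5 push 3
augment #10: 3→4→6→1→5 push 6
augment #11: 3→7→2→1→5 push 9
max flow = 57; residual-reachable set from 3 gives S-side
cut edges (S→T): {(1,5), (2,0), (2,5), (3,0), (4,5), (6,5), (7,5)} total cap 57

Min-cut arcs: {(1,5), (2,0), (2,5), (3,0), (4,5), (6,5), (7,5)} (total capacity 57)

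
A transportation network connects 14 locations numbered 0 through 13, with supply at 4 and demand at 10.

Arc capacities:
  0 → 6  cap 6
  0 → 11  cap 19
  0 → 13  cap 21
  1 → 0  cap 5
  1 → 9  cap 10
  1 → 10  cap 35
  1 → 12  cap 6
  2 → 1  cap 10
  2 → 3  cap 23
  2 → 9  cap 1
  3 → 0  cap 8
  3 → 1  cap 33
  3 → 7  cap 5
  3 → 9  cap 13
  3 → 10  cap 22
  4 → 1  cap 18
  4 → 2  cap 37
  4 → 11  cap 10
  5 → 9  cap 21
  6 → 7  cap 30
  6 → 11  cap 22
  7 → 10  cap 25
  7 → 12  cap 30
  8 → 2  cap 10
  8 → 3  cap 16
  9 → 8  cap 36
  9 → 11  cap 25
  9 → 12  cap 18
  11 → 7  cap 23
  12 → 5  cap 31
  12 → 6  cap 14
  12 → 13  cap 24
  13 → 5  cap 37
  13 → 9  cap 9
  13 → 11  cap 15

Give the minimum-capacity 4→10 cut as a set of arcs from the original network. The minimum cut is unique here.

augment #1: 4→1→10 push 18
augment #2: 4→2→1→10 push 10
augment #3: 4→2→3→10 push 22
augment #4: 4→11→7→10 push 10
augment #5: 4→2→3→1→10 push 1
augment #6: 4→2→9→11→7→10 push 1
max flow = 62; residual-reachable set from 4 gives S-side
cut edges (S→T): {(2,1), (2,3), (2,9), (4,1), (4,11)} total cap 62

Min-cut arcs: {(2,1), (2,3), (2,9), (4,1), (4,11)} (total capacity 62)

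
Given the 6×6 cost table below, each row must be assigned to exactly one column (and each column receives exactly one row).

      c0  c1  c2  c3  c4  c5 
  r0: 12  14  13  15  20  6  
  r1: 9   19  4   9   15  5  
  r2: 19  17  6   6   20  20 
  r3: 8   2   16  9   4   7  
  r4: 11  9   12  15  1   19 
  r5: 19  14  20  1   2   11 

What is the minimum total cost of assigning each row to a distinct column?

Minimum assignment cost: 25

optimal assignment: row0→col5 (cost 6), row1→col0 (cost 9), row2→col2 (cost 6), row3→col1 (cost 2), row4→col4 (cost 1), row5→col3 (cost 1)
total = 6 + 9 + 6 + 2 + 1 + 1 = 25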